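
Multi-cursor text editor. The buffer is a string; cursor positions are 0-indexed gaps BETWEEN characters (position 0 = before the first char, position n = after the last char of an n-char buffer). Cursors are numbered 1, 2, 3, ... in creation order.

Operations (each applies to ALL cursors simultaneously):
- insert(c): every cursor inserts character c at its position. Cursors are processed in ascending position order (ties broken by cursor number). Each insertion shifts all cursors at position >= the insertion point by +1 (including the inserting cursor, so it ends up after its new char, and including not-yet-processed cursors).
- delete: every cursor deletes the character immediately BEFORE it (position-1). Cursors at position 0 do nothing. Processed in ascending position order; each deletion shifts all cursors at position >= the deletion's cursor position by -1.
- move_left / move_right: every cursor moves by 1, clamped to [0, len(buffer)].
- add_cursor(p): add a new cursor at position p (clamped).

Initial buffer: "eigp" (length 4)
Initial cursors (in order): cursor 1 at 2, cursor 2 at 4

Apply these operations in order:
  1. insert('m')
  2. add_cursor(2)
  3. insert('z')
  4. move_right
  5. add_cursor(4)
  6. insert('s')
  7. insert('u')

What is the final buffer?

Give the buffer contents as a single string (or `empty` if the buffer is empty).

Answer: eizmssuuzgsupmzsu

Derivation:
After op 1 (insert('m')): buffer="eimgpm" (len 6), cursors c1@3 c2@6, authorship ..1..2
After op 2 (add_cursor(2)): buffer="eimgpm" (len 6), cursors c3@2 c1@3 c2@6, authorship ..1..2
After op 3 (insert('z')): buffer="eizmzgpmz" (len 9), cursors c3@3 c1@5 c2@9, authorship ..311..22
After op 4 (move_right): buffer="eizmzgpmz" (len 9), cursors c3@4 c1@6 c2@9, authorship ..311..22
After op 5 (add_cursor(4)): buffer="eizmzgpmz" (len 9), cursors c3@4 c4@4 c1@6 c2@9, authorship ..311..22
After op 6 (insert('s')): buffer="eizmsszgspmzs" (len 13), cursors c3@6 c4@6 c1@9 c2@13, authorship ..31341.1.222
After op 7 (insert('u')): buffer="eizmssuuzgsupmzsu" (len 17), cursors c3@8 c4@8 c1@12 c2@17, authorship ..3134341.11.2222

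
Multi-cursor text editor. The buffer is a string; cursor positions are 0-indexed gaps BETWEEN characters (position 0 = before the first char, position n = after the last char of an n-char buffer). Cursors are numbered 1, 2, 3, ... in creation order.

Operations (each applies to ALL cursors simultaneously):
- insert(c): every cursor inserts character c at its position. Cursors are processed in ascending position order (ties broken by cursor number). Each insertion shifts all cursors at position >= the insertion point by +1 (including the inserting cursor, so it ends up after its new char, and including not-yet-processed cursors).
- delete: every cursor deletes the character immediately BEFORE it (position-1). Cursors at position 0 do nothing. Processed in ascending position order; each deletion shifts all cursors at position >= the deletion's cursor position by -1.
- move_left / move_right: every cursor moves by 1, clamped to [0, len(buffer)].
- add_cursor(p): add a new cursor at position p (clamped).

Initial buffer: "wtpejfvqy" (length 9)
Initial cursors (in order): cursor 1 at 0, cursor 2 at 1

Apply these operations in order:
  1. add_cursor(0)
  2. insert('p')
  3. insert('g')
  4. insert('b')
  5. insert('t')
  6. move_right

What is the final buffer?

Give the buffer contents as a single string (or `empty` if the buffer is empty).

Answer: ppggbbttwpgbttpejfvqy

Derivation:
After op 1 (add_cursor(0)): buffer="wtpejfvqy" (len 9), cursors c1@0 c3@0 c2@1, authorship .........
After op 2 (insert('p')): buffer="ppwptpejfvqy" (len 12), cursors c1@2 c3@2 c2@4, authorship 13.2........
After op 3 (insert('g')): buffer="ppggwpgtpejfvqy" (len 15), cursors c1@4 c3@4 c2@7, authorship 1313.22........
After op 4 (insert('b')): buffer="ppggbbwpgbtpejfvqy" (len 18), cursors c1@6 c3@6 c2@10, authorship 131313.222........
After op 5 (insert('t')): buffer="ppggbbttwpgbttpejfvqy" (len 21), cursors c1@8 c3@8 c2@13, authorship 13131313.2222........
After op 6 (move_right): buffer="ppggbbttwpgbttpejfvqy" (len 21), cursors c1@9 c3@9 c2@14, authorship 13131313.2222........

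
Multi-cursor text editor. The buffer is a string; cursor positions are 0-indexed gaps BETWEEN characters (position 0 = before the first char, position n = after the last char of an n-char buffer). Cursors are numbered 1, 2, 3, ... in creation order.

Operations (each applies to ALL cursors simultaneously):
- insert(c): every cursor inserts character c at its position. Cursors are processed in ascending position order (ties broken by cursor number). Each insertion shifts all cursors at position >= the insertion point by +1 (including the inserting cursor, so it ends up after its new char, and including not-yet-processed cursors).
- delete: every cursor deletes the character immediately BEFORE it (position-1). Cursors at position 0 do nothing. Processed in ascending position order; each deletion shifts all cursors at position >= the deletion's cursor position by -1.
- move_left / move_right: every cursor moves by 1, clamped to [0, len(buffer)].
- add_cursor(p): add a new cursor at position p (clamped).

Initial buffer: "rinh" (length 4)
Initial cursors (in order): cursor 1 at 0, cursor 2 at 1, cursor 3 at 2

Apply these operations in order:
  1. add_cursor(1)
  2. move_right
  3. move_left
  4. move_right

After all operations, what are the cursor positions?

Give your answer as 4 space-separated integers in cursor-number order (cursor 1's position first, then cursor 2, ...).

Answer: 1 2 3 2

Derivation:
After op 1 (add_cursor(1)): buffer="rinh" (len 4), cursors c1@0 c2@1 c4@1 c3@2, authorship ....
After op 2 (move_right): buffer="rinh" (len 4), cursors c1@1 c2@2 c4@2 c3@3, authorship ....
After op 3 (move_left): buffer="rinh" (len 4), cursors c1@0 c2@1 c4@1 c3@2, authorship ....
After op 4 (move_right): buffer="rinh" (len 4), cursors c1@1 c2@2 c4@2 c3@3, authorship ....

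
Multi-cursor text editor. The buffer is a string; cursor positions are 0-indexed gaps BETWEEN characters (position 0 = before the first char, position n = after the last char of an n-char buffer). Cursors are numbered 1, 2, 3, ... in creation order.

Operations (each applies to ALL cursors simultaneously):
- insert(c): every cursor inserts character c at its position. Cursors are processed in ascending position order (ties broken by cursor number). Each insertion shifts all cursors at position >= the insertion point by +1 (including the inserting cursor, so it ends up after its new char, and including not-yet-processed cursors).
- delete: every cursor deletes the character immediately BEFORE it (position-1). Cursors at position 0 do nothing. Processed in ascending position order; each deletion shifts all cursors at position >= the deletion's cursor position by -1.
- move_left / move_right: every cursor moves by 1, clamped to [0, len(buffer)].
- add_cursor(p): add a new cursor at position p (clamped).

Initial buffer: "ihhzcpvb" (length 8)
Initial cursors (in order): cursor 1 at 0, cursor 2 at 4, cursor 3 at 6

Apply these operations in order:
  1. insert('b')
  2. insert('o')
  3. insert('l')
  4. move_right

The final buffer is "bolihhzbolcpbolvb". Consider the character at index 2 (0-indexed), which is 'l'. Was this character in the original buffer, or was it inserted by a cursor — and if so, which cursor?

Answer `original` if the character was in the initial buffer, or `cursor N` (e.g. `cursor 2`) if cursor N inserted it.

Answer: cursor 1

Derivation:
After op 1 (insert('b')): buffer="bihhzbcpbvb" (len 11), cursors c1@1 c2@6 c3@9, authorship 1....2..3..
After op 2 (insert('o')): buffer="boihhzbocpbovb" (len 14), cursors c1@2 c2@8 c3@12, authorship 11....22..33..
After op 3 (insert('l')): buffer="bolihhzbolcpbolvb" (len 17), cursors c1@3 c2@10 c3@15, authorship 111....222..333..
After op 4 (move_right): buffer="bolihhzbolcpbolvb" (len 17), cursors c1@4 c2@11 c3@16, authorship 111....222..333..
Authorship (.=original, N=cursor N): 1 1 1 . . . . 2 2 2 . . 3 3 3 . .
Index 2: author = 1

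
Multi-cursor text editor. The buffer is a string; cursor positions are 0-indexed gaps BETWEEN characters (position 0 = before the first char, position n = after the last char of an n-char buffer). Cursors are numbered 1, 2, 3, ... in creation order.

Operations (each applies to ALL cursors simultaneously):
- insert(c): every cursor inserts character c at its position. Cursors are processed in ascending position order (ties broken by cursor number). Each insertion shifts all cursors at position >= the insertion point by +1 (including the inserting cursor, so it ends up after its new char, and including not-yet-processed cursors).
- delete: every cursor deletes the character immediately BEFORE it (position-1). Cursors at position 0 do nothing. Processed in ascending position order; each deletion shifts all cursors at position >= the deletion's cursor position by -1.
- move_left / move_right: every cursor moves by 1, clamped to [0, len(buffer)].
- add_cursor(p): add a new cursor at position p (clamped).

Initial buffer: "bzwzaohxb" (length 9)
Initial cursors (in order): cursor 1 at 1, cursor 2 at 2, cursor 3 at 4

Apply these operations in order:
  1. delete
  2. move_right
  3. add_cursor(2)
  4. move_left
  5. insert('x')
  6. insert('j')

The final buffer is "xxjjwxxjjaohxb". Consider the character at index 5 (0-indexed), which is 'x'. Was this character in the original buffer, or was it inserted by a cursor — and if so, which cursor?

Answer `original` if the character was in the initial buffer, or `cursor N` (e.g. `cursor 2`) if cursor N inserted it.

Answer: cursor 3

Derivation:
After op 1 (delete): buffer="waohxb" (len 6), cursors c1@0 c2@0 c3@1, authorship ......
After op 2 (move_right): buffer="waohxb" (len 6), cursors c1@1 c2@1 c3@2, authorship ......
After op 3 (add_cursor(2)): buffer="waohxb" (len 6), cursors c1@1 c2@1 c3@2 c4@2, authorship ......
After op 4 (move_left): buffer="waohxb" (len 6), cursors c1@0 c2@0 c3@1 c4@1, authorship ......
After op 5 (insert('x')): buffer="xxwxxaohxb" (len 10), cursors c1@2 c2@2 c3@5 c4@5, authorship 12.34.....
After op 6 (insert('j')): buffer="xxjjwxxjjaohxb" (len 14), cursors c1@4 c2@4 c3@9 c4@9, authorship 1212.3434.....
Authorship (.=original, N=cursor N): 1 2 1 2 . 3 4 3 4 . . . . .
Index 5: author = 3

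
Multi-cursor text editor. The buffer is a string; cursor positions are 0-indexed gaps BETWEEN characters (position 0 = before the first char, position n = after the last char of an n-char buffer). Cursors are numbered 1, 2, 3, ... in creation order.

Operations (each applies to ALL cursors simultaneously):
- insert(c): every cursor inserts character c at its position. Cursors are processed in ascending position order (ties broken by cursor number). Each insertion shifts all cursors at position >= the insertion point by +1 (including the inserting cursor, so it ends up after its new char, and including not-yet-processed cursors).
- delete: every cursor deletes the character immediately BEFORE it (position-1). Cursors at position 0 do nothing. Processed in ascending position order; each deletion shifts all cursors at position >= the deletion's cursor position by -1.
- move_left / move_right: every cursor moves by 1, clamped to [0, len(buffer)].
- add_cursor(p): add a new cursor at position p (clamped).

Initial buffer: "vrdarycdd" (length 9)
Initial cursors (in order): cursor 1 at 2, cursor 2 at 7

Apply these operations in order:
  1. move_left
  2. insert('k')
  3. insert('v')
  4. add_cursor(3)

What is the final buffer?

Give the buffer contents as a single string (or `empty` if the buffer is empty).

After op 1 (move_left): buffer="vrdarycdd" (len 9), cursors c1@1 c2@6, authorship .........
After op 2 (insert('k')): buffer="vkrdarykcdd" (len 11), cursors c1@2 c2@8, authorship .1.....2...
After op 3 (insert('v')): buffer="vkvrdarykvcdd" (len 13), cursors c1@3 c2@10, authorship .11.....22...
After op 4 (add_cursor(3)): buffer="vkvrdarykvcdd" (len 13), cursors c1@3 c3@3 c2@10, authorship .11.....22...

Answer: vkvrdarykvcdd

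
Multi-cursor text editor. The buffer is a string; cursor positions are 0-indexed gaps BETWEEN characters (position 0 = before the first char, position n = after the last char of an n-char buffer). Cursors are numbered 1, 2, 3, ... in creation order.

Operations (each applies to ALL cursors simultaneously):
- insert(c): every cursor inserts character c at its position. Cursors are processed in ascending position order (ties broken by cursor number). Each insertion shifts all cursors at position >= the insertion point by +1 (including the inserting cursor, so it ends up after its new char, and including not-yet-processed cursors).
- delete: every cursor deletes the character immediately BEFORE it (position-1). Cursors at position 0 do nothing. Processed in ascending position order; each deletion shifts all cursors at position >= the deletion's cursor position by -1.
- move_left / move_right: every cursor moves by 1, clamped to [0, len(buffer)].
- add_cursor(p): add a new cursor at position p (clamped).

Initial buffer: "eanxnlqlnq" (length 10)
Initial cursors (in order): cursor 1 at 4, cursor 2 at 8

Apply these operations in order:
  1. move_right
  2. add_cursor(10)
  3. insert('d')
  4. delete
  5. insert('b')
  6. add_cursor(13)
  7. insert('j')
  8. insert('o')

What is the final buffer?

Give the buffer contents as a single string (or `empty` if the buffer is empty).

Answer: eanxnbjolqlnbjoqbjjoo

Derivation:
After op 1 (move_right): buffer="eanxnlqlnq" (len 10), cursors c1@5 c2@9, authorship ..........
After op 2 (add_cursor(10)): buffer="eanxnlqlnq" (len 10), cursors c1@5 c2@9 c3@10, authorship ..........
After op 3 (insert('d')): buffer="eanxndlqlndqd" (len 13), cursors c1@6 c2@11 c3@13, authorship .....1....2.3
After op 4 (delete): buffer="eanxnlqlnq" (len 10), cursors c1@5 c2@9 c3@10, authorship ..........
After op 5 (insert('b')): buffer="eanxnblqlnbqb" (len 13), cursors c1@6 c2@11 c3@13, authorship .....1....2.3
After op 6 (add_cursor(13)): buffer="eanxnblqlnbqb" (len 13), cursors c1@6 c2@11 c3@13 c4@13, authorship .....1....2.3
After op 7 (insert('j')): buffer="eanxnbjlqlnbjqbjj" (len 17), cursors c1@7 c2@13 c3@17 c4@17, authorship .....11....22.334
After op 8 (insert('o')): buffer="eanxnbjolqlnbjoqbjjoo" (len 21), cursors c1@8 c2@15 c3@21 c4@21, authorship .....111....222.33434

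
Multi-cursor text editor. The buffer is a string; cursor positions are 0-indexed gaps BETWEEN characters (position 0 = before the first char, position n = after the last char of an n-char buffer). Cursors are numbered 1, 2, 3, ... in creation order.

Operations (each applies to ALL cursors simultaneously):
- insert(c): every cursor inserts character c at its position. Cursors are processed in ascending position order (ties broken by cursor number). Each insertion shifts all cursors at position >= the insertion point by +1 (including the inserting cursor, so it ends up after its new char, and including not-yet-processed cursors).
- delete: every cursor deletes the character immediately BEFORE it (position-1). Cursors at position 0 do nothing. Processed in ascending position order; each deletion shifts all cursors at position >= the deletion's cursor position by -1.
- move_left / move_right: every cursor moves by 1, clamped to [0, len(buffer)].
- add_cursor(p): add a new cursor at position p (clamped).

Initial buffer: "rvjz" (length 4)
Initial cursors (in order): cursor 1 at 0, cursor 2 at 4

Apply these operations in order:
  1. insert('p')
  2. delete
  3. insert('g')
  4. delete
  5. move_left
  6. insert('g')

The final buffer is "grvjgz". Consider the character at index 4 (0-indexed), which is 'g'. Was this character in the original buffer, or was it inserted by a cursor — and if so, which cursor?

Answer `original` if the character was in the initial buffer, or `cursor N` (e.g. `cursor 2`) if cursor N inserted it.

After op 1 (insert('p')): buffer="prvjzp" (len 6), cursors c1@1 c2@6, authorship 1....2
After op 2 (delete): buffer="rvjz" (len 4), cursors c1@0 c2@4, authorship ....
After op 3 (insert('g')): buffer="grvjzg" (len 6), cursors c1@1 c2@6, authorship 1....2
After op 4 (delete): buffer="rvjz" (len 4), cursors c1@0 c2@4, authorship ....
After op 5 (move_left): buffer="rvjz" (len 4), cursors c1@0 c2@3, authorship ....
After op 6 (insert('g')): buffer="grvjgz" (len 6), cursors c1@1 c2@5, authorship 1...2.
Authorship (.=original, N=cursor N): 1 . . . 2 .
Index 4: author = 2

Answer: cursor 2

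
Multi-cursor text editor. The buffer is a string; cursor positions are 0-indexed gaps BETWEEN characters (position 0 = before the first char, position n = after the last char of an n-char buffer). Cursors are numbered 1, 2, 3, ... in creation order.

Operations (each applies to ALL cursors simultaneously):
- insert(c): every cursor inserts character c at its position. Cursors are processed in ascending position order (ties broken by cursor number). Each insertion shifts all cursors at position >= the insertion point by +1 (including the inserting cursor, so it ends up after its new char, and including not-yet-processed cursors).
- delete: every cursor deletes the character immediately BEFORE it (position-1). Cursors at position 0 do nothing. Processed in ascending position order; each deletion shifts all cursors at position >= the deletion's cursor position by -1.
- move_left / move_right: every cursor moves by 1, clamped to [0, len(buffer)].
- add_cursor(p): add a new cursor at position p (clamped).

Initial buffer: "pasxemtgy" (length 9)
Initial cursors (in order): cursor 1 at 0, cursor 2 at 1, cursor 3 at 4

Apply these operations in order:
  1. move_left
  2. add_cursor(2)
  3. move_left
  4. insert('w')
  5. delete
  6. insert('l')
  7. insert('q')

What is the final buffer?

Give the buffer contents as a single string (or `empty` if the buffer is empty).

After op 1 (move_left): buffer="pasxemtgy" (len 9), cursors c1@0 c2@0 c3@3, authorship .........
After op 2 (add_cursor(2)): buffer="pasxemtgy" (len 9), cursors c1@0 c2@0 c4@2 c3@3, authorship .........
After op 3 (move_left): buffer="pasxemtgy" (len 9), cursors c1@0 c2@0 c4@1 c3@2, authorship .........
After op 4 (insert('w')): buffer="wwpwawsxemtgy" (len 13), cursors c1@2 c2@2 c4@4 c3@6, authorship 12.4.3.......
After op 5 (delete): buffer="pasxemtgy" (len 9), cursors c1@0 c2@0 c4@1 c3@2, authorship .........
After op 6 (insert('l')): buffer="llplalsxemtgy" (len 13), cursors c1@2 c2@2 c4@4 c3@6, authorship 12.4.3.......
After op 7 (insert('q')): buffer="llqqplqalqsxemtgy" (len 17), cursors c1@4 c2@4 c4@7 c3@10, authorship 1212.44.33.......

Answer: llqqplqalqsxemtgy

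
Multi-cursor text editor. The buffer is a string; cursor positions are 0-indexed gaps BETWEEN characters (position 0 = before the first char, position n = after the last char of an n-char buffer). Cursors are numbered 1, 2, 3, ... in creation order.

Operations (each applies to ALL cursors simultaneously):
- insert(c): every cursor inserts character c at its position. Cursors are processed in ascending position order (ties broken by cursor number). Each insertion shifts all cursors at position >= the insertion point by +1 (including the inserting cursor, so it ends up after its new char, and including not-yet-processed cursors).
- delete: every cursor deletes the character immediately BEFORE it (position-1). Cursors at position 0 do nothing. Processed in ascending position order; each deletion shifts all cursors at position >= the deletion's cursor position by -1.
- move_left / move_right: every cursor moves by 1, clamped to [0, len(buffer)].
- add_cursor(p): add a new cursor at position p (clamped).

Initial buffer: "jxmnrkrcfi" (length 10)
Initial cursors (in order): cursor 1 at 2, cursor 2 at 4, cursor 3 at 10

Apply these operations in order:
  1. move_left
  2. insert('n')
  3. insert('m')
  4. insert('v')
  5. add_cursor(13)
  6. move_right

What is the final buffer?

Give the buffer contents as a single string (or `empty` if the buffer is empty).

Answer: jnmvxmnmvnrkrcfnmvi

Derivation:
After op 1 (move_left): buffer="jxmnrkrcfi" (len 10), cursors c1@1 c2@3 c3@9, authorship ..........
After op 2 (insert('n')): buffer="jnxmnnrkrcfni" (len 13), cursors c1@2 c2@5 c3@12, authorship .1..2......3.
After op 3 (insert('m')): buffer="jnmxmnmnrkrcfnmi" (len 16), cursors c1@3 c2@7 c3@15, authorship .11..22......33.
After op 4 (insert('v')): buffer="jnmvxmnmvnrkrcfnmvi" (len 19), cursors c1@4 c2@9 c3@18, authorship .111..222......333.
After op 5 (add_cursor(13)): buffer="jnmvxmnmvnrkrcfnmvi" (len 19), cursors c1@4 c2@9 c4@13 c3@18, authorship .111..222......333.
After op 6 (move_right): buffer="jnmvxmnmvnrkrcfnmvi" (len 19), cursors c1@5 c2@10 c4@14 c3@19, authorship .111..222......333.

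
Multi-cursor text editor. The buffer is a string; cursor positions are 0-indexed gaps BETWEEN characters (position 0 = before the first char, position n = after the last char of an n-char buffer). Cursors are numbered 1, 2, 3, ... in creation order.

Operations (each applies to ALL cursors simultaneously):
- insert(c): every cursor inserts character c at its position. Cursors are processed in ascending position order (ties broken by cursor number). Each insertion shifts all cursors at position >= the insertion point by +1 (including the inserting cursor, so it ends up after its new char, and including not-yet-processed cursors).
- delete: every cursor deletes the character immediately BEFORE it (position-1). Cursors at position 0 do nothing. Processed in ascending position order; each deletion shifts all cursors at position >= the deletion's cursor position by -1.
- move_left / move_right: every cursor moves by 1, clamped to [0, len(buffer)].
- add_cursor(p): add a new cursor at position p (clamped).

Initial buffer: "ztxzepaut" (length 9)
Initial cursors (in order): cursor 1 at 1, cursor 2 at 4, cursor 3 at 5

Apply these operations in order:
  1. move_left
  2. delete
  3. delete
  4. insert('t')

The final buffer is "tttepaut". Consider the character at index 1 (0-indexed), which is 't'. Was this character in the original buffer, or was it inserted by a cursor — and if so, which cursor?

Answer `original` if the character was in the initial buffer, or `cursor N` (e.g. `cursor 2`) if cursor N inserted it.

After op 1 (move_left): buffer="ztxzepaut" (len 9), cursors c1@0 c2@3 c3@4, authorship .........
After op 2 (delete): buffer="ztepaut" (len 7), cursors c1@0 c2@2 c3@2, authorship .......
After op 3 (delete): buffer="epaut" (len 5), cursors c1@0 c2@0 c3@0, authorship .....
After op 4 (insert('t')): buffer="tttepaut" (len 8), cursors c1@3 c2@3 c3@3, authorship 123.....
Authorship (.=original, N=cursor N): 1 2 3 . . . . .
Index 1: author = 2

Answer: cursor 2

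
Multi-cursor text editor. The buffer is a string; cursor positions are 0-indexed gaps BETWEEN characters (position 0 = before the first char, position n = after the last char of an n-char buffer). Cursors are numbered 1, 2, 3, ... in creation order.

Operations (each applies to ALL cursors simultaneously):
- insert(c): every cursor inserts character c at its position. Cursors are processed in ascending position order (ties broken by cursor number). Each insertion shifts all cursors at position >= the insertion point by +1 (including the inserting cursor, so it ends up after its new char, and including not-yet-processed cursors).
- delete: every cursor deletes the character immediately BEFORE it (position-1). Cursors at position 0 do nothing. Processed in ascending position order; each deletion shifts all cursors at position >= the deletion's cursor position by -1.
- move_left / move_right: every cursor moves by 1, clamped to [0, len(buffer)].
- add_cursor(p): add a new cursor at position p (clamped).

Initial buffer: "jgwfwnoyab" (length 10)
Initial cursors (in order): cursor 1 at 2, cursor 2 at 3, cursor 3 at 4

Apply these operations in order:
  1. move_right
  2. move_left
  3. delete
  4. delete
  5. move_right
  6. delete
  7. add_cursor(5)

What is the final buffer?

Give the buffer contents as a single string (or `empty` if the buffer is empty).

Answer: noyab

Derivation:
After op 1 (move_right): buffer="jgwfwnoyab" (len 10), cursors c1@3 c2@4 c3@5, authorship ..........
After op 2 (move_left): buffer="jgwfwnoyab" (len 10), cursors c1@2 c2@3 c3@4, authorship ..........
After op 3 (delete): buffer="jwnoyab" (len 7), cursors c1@1 c2@1 c3@1, authorship .......
After op 4 (delete): buffer="wnoyab" (len 6), cursors c1@0 c2@0 c3@0, authorship ......
After op 5 (move_right): buffer="wnoyab" (len 6), cursors c1@1 c2@1 c3@1, authorship ......
After op 6 (delete): buffer="noyab" (len 5), cursors c1@0 c2@0 c3@0, authorship .....
After op 7 (add_cursor(5)): buffer="noyab" (len 5), cursors c1@0 c2@0 c3@0 c4@5, authorship .....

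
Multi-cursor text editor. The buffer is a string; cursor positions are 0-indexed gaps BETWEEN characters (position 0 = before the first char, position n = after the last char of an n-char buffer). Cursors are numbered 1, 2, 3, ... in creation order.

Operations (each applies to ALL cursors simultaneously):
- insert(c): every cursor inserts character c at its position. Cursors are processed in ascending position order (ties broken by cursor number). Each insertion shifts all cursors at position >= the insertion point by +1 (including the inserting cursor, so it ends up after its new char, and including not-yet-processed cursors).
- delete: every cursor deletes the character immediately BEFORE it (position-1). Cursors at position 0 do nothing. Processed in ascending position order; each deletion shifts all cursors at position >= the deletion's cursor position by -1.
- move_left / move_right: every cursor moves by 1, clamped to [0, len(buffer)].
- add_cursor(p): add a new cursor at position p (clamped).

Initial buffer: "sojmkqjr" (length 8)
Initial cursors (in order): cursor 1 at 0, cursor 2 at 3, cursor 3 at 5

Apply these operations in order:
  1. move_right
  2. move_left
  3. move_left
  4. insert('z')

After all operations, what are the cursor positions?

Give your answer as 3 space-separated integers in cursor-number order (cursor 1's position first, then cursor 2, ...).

Answer: 1 4 7

Derivation:
After op 1 (move_right): buffer="sojmkqjr" (len 8), cursors c1@1 c2@4 c3@6, authorship ........
After op 2 (move_left): buffer="sojmkqjr" (len 8), cursors c1@0 c2@3 c3@5, authorship ........
After op 3 (move_left): buffer="sojmkqjr" (len 8), cursors c1@0 c2@2 c3@4, authorship ........
After op 4 (insert('z')): buffer="zsozjmzkqjr" (len 11), cursors c1@1 c2@4 c3@7, authorship 1..2..3....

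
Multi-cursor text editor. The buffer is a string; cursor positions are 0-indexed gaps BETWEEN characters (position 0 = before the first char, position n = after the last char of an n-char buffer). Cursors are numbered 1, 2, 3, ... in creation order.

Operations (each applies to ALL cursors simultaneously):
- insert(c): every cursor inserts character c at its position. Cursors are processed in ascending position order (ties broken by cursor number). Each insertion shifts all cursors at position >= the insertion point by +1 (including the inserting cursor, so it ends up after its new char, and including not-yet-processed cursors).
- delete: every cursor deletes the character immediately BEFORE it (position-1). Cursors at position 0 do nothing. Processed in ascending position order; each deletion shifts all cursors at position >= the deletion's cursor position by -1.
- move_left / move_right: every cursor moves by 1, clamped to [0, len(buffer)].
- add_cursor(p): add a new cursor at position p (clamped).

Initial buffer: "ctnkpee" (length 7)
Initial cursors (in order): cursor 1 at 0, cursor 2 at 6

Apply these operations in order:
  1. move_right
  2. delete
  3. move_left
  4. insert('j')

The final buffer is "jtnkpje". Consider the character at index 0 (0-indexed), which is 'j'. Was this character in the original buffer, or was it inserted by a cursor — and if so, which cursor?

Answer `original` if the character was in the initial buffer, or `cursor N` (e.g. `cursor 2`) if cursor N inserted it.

Answer: cursor 1

Derivation:
After op 1 (move_right): buffer="ctnkpee" (len 7), cursors c1@1 c2@7, authorship .......
After op 2 (delete): buffer="tnkpe" (len 5), cursors c1@0 c2@5, authorship .....
After op 3 (move_left): buffer="tnkpe" (len 5), cursors c1@0 c2@4, authorship .....
After op 4 (insert('j')): buffer="jtnkpje" (len 7), cursors c1@1 c2@6, authorship 1....2.
Authorship (.=original, N=cursor N): 1 . . . . 2 .
Index 0: author = 1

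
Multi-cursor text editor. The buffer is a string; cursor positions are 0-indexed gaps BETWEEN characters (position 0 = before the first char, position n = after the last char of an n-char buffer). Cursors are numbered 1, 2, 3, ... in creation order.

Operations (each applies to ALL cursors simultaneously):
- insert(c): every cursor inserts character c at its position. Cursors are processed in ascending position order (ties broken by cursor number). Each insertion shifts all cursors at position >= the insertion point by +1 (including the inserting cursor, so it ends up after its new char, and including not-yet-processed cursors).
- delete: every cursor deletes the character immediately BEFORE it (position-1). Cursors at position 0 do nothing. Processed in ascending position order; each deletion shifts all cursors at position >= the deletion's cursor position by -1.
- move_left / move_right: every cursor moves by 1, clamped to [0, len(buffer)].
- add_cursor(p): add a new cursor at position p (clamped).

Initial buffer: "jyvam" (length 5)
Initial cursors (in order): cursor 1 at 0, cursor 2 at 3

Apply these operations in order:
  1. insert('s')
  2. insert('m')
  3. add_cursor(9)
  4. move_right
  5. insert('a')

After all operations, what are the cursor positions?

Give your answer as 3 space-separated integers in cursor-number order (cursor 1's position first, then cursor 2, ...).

After op 1 (insert('s')): buffer="sjyvsam" (len 7), cursors c1@1 c2@5, authorship 1...2..
After op 2 (insert('m')): buffer="smjyvsmam" (len 9), cursors c1@2 c2@7, authorship 11...22..
After op 3 (add_cursor(9)): buffer="smjyvsmam" (len 9), cursors c1@2 c2@7 c3@9, authorship 11...22..
After op 4 (move_right): buffer="smjyvsmam" (len 9), cursors c1@3 c2@8 c3@9, authorship 11...22..
After op 5 (insert('a')): buffer="smjayvsmaama" (len 12), cursors c1@4 c2@10 c3@12, authorship 11.1..22.2.3

Answer: 4 10 12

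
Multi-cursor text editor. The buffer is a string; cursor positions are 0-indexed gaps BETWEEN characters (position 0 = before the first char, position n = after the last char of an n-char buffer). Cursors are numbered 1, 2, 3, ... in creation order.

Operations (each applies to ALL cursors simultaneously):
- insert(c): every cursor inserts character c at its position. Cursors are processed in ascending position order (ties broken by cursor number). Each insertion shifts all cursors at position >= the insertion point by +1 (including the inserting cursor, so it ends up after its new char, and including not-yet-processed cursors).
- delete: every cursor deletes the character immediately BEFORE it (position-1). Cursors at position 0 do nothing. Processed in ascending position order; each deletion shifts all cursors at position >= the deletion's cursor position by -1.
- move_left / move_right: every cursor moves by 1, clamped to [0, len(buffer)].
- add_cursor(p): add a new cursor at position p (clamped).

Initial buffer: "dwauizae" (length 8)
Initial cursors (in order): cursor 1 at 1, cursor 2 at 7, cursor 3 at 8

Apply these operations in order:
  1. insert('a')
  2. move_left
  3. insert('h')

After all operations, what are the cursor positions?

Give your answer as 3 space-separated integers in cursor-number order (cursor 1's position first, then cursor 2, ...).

Answer: 2 10 13

Derivation:
After op 1 (insert('a')): buffer="dawauizaaea" (len 11), cursors c1@2 c2@9 c3@11, authorship .1......2.3
After op 2 (move_left): buffer="dawauizaaea" (len 11), cursors c1@1 c2@8 c3@10, authorship .1......2.3
After op 3 (insert('h')): buffer="dhawauizahaeha" (len 14), cursors c1@2 c2@10 c3@13, authorship .11......22.33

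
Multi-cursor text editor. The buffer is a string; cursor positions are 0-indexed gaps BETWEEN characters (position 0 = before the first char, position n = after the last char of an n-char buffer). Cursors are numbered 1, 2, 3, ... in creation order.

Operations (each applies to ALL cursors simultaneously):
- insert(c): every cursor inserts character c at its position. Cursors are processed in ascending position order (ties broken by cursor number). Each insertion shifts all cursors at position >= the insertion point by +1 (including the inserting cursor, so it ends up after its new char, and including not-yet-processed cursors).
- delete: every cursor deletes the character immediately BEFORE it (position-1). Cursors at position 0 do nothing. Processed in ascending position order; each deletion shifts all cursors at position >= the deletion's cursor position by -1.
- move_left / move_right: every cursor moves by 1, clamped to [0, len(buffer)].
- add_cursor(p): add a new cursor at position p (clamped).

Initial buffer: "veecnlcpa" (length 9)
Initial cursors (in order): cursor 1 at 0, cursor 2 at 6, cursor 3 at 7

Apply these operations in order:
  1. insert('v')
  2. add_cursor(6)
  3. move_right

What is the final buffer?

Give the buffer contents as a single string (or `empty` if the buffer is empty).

Answer: vveecnlvcvpa

Derivation:
After op 1 (insert('v')): buffer="vveecnlvcvpa" (len 12), cursors c1@1 c2@8 c3@10, authorship 1......2.3..
After op 2 (add_cursor(6)): buffer="vveecnlvcvpa" (len 12), cursors c1@1 c4@6 c2@8 c3@10, authorship 1......2.3..
After op 3 (move_right): buffer="vveecnlvcvpa" (len 12), cursors c1@2 c4@7 c2@9 c3@11, authorship 1......2.3..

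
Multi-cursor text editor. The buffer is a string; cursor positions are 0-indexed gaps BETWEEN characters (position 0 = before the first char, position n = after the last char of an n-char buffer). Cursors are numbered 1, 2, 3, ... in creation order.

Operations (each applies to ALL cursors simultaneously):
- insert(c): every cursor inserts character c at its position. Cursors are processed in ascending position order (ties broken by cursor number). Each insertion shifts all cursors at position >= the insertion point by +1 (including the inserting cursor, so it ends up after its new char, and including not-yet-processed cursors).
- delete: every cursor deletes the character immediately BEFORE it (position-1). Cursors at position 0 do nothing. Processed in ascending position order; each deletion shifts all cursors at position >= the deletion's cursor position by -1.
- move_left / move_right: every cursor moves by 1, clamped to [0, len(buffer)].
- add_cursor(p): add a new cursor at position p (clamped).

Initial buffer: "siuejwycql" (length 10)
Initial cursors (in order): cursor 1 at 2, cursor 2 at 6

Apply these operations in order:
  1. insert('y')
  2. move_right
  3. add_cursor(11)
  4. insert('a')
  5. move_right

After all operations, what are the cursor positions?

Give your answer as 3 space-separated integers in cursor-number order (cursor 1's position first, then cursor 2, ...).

Answer: 6 12 15

Derivation:
After op 1 (insert('y')): buffer="siyuejwyycql" (len 12), cursors c1@3 c2@8, authorship ..1....2....
After op 2 (move_right): buffer="siyuejwyycql" (len 12), cursors c1@4 c2@9, authorship ..1....2....
After op 3 (add_cursor(11)): buffer="siyuejwyycql" (len 12), cursors c1@4 c2@9 c3@11, authorship ..1....2....
After op 4 (insert('a')): buffer="siyuaejwyyacqal" (len 15), cursors c1@5 c2@11 c3@14, authorship ..1.1...2.2..3.
After op 5 (move_right): buffer="siyuaejwyyacqal" (len 15), cursors c1@6 c2@12 c3@15, authorship ..1.1...2.2..3.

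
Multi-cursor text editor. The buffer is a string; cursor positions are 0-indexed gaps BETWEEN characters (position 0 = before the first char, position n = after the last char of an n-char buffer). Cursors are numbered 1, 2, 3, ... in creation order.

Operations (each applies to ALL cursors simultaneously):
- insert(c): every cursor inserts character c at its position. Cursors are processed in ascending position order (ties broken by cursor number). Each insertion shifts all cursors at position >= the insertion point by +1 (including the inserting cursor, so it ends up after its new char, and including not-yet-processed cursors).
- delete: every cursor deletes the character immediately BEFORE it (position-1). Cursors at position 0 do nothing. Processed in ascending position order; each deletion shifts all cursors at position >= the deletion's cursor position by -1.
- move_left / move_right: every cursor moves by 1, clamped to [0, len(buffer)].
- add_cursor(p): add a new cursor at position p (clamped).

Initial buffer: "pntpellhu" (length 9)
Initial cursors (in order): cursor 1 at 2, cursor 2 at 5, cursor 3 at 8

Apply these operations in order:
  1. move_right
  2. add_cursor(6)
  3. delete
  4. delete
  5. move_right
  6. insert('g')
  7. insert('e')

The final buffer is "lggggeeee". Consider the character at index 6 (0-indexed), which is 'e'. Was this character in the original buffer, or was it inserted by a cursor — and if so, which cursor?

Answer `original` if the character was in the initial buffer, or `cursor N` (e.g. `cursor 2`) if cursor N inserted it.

Answer: cursor 2

Derivation:
After op 1 (move_right): buffer="pntpellhu" (len 9), cursors c1@3 c2@6 c3@9, authorship .........
After op 2 (add_cursor(6)): buffer="pntpellhu" (len 9), cursors c1@3 c2@6 c4@6 c3@9, authorship .........
After op 3 (delete): buffer="pnplh" (len 5), cursors c1@2 c2@3 c4@3 c3@5, authorship .....
After op 4 (delete): buffer="l" (len 1), cursors c1@0 c2@0 c4@0 c3@1, authorship .
After op 5 (move_right): buffer="l" (len 1), cursors c1@1 c2@1 c3@1 c4@1, authorship .
After op 6 (insert('g')): buffer="lgggg" (len 5), cursors c1@5 c2@5 c3@5 c4@5, authorship .1234
After op 7 (insert('e')): buffer="lggggeeee" (len 9), cursors c1@9 c2@9 c3@9 c4@9, authorship .12341234
Authorship (.=original, N=cursor N): . 1 2 3 4 1 2 3 4
Index 6: author = 2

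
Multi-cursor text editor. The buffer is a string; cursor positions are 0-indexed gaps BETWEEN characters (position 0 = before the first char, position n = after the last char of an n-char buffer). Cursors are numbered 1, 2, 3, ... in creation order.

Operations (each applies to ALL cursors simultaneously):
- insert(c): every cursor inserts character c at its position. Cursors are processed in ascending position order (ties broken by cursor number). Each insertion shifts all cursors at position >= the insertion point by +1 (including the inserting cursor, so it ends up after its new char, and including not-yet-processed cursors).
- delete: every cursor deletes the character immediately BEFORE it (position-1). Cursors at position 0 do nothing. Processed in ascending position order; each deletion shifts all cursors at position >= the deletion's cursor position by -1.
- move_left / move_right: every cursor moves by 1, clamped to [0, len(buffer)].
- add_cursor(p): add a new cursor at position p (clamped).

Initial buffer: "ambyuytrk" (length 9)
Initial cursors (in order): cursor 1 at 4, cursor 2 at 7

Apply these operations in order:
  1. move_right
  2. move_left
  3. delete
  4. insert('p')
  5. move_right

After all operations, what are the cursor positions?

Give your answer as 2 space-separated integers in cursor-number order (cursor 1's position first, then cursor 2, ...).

After op 1 (move_right): buffer="ambyuytrk" (len 9), cursors c1@5 c2@8, authorship .........
After op 2 (move_left): buffer="ambyuytrk" (len 9), cursors c1@4 c2@7, authorship .........
After op 3 (delete): buffer="ambuyrk" (len 7), cursors c1@3 c2@5, authorship .......
After op 4 (insert('p')): buffer="ambpuyprk" (len 9), cursors c1@4 c2@7, authorship ...1..2..
After op 5 (move_right): buffer="ambpuyprk" (len 9), cursors c1@5 c2@8, authorship ...1..2..

Answer: 5 8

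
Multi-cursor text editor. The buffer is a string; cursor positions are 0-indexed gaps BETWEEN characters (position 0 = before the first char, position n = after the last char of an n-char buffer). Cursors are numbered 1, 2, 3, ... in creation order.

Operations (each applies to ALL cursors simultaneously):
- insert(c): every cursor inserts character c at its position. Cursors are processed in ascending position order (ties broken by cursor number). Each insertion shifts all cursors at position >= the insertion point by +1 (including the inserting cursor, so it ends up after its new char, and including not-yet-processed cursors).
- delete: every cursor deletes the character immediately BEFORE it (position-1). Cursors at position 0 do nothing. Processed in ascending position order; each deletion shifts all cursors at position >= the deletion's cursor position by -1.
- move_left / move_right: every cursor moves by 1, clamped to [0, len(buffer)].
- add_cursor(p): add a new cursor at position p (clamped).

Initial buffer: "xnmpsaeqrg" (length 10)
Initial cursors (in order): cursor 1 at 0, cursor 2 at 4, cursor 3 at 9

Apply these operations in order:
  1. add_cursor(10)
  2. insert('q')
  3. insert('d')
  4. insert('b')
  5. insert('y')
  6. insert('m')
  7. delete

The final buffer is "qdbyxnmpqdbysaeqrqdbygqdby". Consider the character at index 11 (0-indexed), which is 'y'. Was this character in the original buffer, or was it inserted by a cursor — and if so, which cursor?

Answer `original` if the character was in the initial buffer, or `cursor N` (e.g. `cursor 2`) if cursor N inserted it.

After op 1 (add_cursor(10)): buffer="xnmpsaeqrg" (len 10), cursors c1@0 c2@4 c3@9 c4@10, authorship ..........
After op 2 (insert('q')): buffer="qxnmpqsaeqrqgq" (len 14), cursors c1@1 c2@6 c3@12 c4@14, authorship 1....2.....3.4
After op 3 (insert('d')): buffer="qdxnmpqdsaeqrqdgqd" (len 18), cursors c1@2 c2@8 c3@15 c4@18, authorship 11....22.....33.44
After op 4 (insert('b')): buffer="qdbxnmpqdbsaeqrqdbgqdb" (len 22), cursors c1@3 c2@10 c3@18 c4@22, authorship 111....222.....333.444
After op 5 (insert('y')): buffer="qdbyxnmpqdbysaeqrqdbygqdby" (len 26), cursors c1@4 c2@12 c3@21 c4@26, authorship 1111....2222.....3333.4444
After op 6 (insert('m')): buffer="qdbymxnmpqdbymsaeqrqdbymgqdbym" (len 30), cursors c1@5 c2@14 c3@24 c4@30, authorship 11111....22222.....33333.44444
After op 7 (delete): buffer="qdbyxnmpqdbysaeqrqdbygqdby" (len 26), cursors c1@4 c2@12 c3@21 c4@26, authorship 1111....2222.....3333.4444
Authorship (.=original, N=cursor N): 1 1 1 1 . . . . 2 2 2 2 . . . . . 3 3 3 3 . 4 4 4 4
Index 11: author = 2

Answer: cursor 2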